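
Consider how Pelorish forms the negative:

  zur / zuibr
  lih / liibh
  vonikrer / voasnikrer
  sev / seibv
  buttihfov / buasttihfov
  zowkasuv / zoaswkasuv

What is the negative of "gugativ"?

zowkasuv and sev both end in -v yet inflect differently (zoaswkasuv, seibv), so the final letter is not what conditions the rule; the number of vowels is.
"gugativ" has 3 vowels. The stems with 3 vowels (vonikrer → voasnikrer, zowkasuv → zoaswkasuv, buttihfov → buasttihfov) insert -as- after the first vowel.
So gugativ → guasgativ.

guasgativ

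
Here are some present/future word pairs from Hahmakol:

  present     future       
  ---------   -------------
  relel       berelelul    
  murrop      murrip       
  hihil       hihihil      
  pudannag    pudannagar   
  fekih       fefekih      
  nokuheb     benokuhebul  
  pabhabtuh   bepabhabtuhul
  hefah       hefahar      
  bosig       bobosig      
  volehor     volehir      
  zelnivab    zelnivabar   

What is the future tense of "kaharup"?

bekaharupul

zelnivab and nokuheb both end in -b yet inflect differently (zelnivabar, benokuhebul), so the final letter is not what conditions the rule; the last vowel is.
"kaharup" has last vowel 'u'. The one such stem in the data (pabhabtuh → bepabhabtuhul) adds be- … -ul around the stem, so the same rule applies.
So kaharup → bekaharupul.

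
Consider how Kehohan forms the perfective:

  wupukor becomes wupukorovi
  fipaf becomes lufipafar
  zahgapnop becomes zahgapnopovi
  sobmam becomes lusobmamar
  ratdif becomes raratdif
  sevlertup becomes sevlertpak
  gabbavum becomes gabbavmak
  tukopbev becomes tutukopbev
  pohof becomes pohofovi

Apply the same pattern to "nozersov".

sobmam and gabbavum both end in -m yet inflect differently (lusobmamar, gabbavmak), so the final letter is not what conditions the rule; the last vowel is.
"nozersov" has last vowel 'o'. The stems whose last vowel is 'o' (pohof → pohofovi, wupukor → wupukorovi, zahgapnop → zahgapnopovi) add -ovi.
So nozersov → nozersovovi.

nozersovovi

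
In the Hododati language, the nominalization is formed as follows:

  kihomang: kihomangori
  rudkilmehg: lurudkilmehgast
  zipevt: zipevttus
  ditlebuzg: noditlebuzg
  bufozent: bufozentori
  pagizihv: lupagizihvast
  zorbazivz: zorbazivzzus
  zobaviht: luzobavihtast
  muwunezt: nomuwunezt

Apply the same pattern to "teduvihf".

kihomang and rudkilmehg both end in -g yet inflect differently (kihomangori, lurudkilmehgast), so the final letter is not what conditions the rule; the second-to-last letter is.
"teduvihf" has second-to-last letter 'h'. The stems whose second-to-last letter is 'h' (rudkilmehg → lurudkilmehgast, pagizihv → lupagizihvast, zobaviht → luzobavihtast) add lu- … -ast around the stem.
The other patterns: stems whose second-to-last letter is 'n' add -ori; stems whose second-to-last letter is 'v' double the final consonant and add -us; stems whose second-to-last letter is 'z' add the prefix no-.
So teduvihf → luteduvihfast.

luteduvihfast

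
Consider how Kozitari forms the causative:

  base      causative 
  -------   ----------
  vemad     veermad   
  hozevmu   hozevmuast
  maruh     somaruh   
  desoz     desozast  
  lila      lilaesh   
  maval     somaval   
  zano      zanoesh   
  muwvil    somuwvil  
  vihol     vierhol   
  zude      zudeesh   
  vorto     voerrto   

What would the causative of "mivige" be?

muwvil and vihol both end in -l yet inflect differently (somuwvil, vierhol), so the final letter is not what conditions the rule; the first letter is.
"mivige" begins with m-. The stems beginning with m- (maruh → somaruh, muwvil → somuwvil, maval → somaval) add the prefix so-.
The other patterns: stems beginning with l- or z- add -esh; stems beginning with v- insert -er- after the first vowel; stems beginning with d- or h- add -ast.
So mivige → somivige.

somivige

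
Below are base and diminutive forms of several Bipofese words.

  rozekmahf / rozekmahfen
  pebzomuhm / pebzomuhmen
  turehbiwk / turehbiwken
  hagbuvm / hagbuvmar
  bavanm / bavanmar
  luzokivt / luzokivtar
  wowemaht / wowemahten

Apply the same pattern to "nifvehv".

wowemaht and luzokivt both end in -t yet inflect differently (wowemahten, luzokivtar), so the final letter is not what conditions the rule; the second-to-last letter is.
"nifvehv" has second-to-last letter 'h'. The stems whose second-to-last letter is 'h' (pebzomuhm → pebzomuhmen, wowemaht → wowemahten, rozekmahf → rozekmahfen) add -en.
The other pattern: stems whose second-to-last letter is 'n' or 'v' add -ar.
So nifvehv → nifvehven.

nifvehven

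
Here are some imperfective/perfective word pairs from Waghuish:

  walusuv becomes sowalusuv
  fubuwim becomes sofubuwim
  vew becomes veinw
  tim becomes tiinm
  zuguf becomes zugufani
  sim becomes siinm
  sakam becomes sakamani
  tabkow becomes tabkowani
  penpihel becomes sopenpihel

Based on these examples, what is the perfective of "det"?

deint

vew and tabkow both end in -w yet inflect differently (veinw, tabkowani), so the final letter is not what conditions the rule; the number of vowels is.
"det" has 1 vowel. The stems with 1 vowel (sim → siinm, vew → veinw, tim → tiinm) insert -in- after the first vowel.
The other patterns: stems with 2 vowels add -ani; stems with 3 vowels add the prefix so-.
So det → deint.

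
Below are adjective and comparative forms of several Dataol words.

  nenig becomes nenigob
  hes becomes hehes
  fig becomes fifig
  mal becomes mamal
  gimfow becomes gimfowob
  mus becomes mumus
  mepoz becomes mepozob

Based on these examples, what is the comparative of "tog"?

totog

"tog" has 1 vowel. The stems with 1 vowel (hes → hehes, fig → fifig, mal → mamal) repeat the first consonant+vowel as a prefix.
So tog → totog.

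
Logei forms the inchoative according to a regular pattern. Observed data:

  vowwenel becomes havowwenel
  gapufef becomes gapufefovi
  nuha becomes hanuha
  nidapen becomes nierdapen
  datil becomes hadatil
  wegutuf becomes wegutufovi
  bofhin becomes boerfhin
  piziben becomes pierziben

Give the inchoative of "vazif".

vazifovi

gapufef and piziben both have last vowel 'e' yet inflect differently (gapufefovi, pierziben), so the last vowel is not what conditions the rule; the final letter is.
"vazif" ends in -f. The stems ending in -f (gapufef → gapufefovi, wegutuf → wegutufovi) add -ovi.
So vazif → vazifovi.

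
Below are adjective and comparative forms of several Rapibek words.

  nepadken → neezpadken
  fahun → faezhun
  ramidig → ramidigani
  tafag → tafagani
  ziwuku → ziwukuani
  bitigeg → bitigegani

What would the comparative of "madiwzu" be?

fahun and ziwuku both have last vowel 'u' yet inflect differently (faezhun, ziwukuani), so the last vowel is not what conditions the rule; the final letter is.
"madiwzu" ends in -u. The one such stem in the data (ziwuku → ziwukuani) adds -ani, so the same rule applies.
The other pattern: stems ending in -n insert -ez- after the first vowel.
So madiwzu → madiwzuani.

madiwzuani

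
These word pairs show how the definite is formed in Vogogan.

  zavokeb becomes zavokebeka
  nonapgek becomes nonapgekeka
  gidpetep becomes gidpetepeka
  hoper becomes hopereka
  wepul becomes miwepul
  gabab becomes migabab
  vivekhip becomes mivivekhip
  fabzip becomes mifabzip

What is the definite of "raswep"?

"raswep" has last vowel 'e'. The stems whose last vowel is 'e' (zavokeb → zavokebeka, nonapgek → nonapgekeka, gidpetep → gidpetepeka) add -eka.
So raswep → raswepeka.

raswepeka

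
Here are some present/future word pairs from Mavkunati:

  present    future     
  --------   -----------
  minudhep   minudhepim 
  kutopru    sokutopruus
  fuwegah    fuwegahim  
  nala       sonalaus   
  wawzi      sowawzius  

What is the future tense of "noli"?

sonolius

nala and fuwegah both have last vowel 'a' yet inflect differently (sonalaus, fuwegahim), so the last vowel is not what conditions the rule; whether the stem ends in a vowel or a consonant is.
"noli" ends in a vowel. The stems ending in a vowel (wawzi → sowawzius, kutopru → sokutopruus, nala → sonalaus) add so- … -us around the stem.
The other pattern: stems ending in a consonant add -im.
So noli → sonolius.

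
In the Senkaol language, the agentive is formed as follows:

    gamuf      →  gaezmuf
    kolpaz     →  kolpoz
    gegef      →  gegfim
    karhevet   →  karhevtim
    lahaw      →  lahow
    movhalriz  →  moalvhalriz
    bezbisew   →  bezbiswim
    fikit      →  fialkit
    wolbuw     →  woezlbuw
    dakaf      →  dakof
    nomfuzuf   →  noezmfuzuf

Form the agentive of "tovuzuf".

toezvuzuf

wolbuw and lahaw both end in -w yet inflect differently (woezlbuw, lahow), so the final letter is not what conditions the rule; the last vowel is.
"tovuzuf" has last vowel 'u'. The stems whose last vowel is 'u' (nomfuzuf → noezmfuzuf, wolbuw → woezlbuw, gamuf → gaezmuf) insert -ez- after the first vowel.
So tovuzuf → toezvuzuf.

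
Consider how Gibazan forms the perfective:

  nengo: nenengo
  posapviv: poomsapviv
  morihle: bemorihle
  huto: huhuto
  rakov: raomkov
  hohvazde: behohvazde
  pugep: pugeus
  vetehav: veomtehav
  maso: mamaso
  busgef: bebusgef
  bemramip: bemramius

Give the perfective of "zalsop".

bemramip and posapviv both have last vowel 'i' yet inflect differently (bemramius, poomsapviv), so the last vowel is not what conditions the rule; the final letter is.
"zalsop" ends in -p. The stems ending in -p (pugep → pugeus, bemramip → bemramius) drop the final letter and add -us.
The other patterns: stems ending in -o repeat the first consonant+vowel as a prefix; stems ending in -v insert -om- after the first vowel; stems ending in -e or -f add the prefix be-.
So zalsop → zalsous.

zalsous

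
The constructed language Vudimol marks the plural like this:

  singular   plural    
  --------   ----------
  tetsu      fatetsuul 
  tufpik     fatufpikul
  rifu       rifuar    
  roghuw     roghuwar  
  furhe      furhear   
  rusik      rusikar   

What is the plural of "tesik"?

fatesikul

tetsu and rifu both end in -u yet inflect differently (fatetsuul, rifuar), so the final letter is not what conditions the rule; the first letter is.
"tesik" begins with t-. The stems beginning with t- (tetsu → fatetsuul, tufpik → fatufpikul) add fa- … -ul around the stem.
So tesik → fatesikul.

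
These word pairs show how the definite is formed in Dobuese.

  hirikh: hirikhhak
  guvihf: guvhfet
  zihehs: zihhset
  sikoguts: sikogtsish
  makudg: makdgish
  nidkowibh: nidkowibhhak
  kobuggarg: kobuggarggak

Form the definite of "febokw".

febokwwak

"febokw" has second-to-last letter 'k'. The one such stem in the data (hirikh → hirikhhak) doubles the final consonant and adds -ak (as do kobuggarg, nidkowibh), so the same rule applies.
So febokw → febokwwak.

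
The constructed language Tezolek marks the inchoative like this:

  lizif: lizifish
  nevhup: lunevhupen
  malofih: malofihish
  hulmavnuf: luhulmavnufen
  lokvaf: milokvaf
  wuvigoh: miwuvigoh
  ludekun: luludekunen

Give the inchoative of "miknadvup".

lumiknadvupen

lizif and hulmavnuf both end in -f yet inflect differently (lizifish, luhulmavnufen), so the final letter is not what conditions the rule; the last vowel is.
"miknadvup" has last vowel 'u'. The stems whose last vowel is 'u' (hulmavnuf → luhulmavnufen, nevhup → lunevhupen, ludekun → luludekunen) add lu- … -en around the stem.
So miknadvup → lumiknadvupen.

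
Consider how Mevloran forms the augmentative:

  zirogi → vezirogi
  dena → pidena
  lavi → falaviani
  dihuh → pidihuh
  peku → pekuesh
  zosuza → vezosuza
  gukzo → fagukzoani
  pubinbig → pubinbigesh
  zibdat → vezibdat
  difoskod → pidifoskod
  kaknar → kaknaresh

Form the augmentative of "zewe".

vezewe

zosuza and dena both end in -a yet inflect differently (vezosuza, pidena), so the final letter is not what conditions the rule; the first letter is.
"zewe" begins with z-. The stems beginning with z- (zibdat → vezibdat, zosuza → vezosuza, zirogi → vezirogi) add the prefix ve-.
The other patterns: stems beginning with k- or p- add -esh; stems beginning with d- add the prefix pi-; stems beginning with g- or l- add fa- … -ani around the stem.
So zewe → vezewe.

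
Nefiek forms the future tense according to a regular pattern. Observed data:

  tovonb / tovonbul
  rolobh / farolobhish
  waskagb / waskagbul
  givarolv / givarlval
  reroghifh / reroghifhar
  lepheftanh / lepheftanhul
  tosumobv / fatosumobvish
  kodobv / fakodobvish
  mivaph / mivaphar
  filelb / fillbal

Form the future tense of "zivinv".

zivinvul

givarolv and tosumobv both end in -v yet inflect differently (givarlval, fatosumobvish), so the final letter is not what conditions the rule; the second-to-last letter is.
"zivinv" has second-to-last letter 'n'. The stems whose second-to-last letter is 'n' (lepheftanh → lepheftanhul, tovonb → tovonbul) add -ul.
So zivinv → zivinvul.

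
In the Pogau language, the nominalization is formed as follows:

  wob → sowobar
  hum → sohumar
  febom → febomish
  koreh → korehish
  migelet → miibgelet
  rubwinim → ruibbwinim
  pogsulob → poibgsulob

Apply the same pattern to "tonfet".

tonfetish

hum and febom both end in -m yet inflect differently (sohumar, febomish), so the final letter is not what conditions the rule; the number of vowels is.
"tonfet" has 2 vowels. The stems with 2 vowels (febom → febomish, koreh → korehish) add -ish.
So tonfet → tonfetish.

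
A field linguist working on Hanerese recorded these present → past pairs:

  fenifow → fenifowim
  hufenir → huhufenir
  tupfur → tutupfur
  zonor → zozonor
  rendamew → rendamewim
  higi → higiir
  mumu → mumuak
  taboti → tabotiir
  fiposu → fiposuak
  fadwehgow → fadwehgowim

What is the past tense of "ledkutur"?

"ledkutur" ends in -r. The stems ending in -r (zonor → zozonor, hufenir → huhufenir, tupfur → tutupfur) repeat the first consonant+vowel as a prefix.
The other patterns: stems ending in -u add -ak; stems ending in -i add -ir; stems ending in -w add -im.
So ledkutur → leledkutur.

leledkutur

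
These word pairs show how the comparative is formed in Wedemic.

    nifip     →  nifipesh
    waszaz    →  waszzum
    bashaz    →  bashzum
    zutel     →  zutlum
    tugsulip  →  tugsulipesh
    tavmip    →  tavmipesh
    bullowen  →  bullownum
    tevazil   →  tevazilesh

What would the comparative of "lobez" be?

lobzum

tevazil and zutel both end in -l yet inflect differently (tevazilesh, zutlum), so the final letter is not what conditions the rule; the last vowel is.
"lobez" has last vowel 'e'. The stems whose last vowel is 'e' (zutel → zutlum, bullowen → bullownum) delete the last vowel and add -um.
The other pattern: stems whose last vowel is 'i' add -esh.
So lobez → lobzum.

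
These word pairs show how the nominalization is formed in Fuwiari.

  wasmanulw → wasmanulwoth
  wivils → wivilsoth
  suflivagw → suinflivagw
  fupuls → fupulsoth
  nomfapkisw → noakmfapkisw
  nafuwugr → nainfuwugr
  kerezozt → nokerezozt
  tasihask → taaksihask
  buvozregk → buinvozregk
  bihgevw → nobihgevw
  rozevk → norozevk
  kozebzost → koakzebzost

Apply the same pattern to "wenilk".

suflivagw and wasmanulw both end in -w yet inflect differently (suinflivagw, wasmanulwoth), so the final letter is not what conditions the rule; the second-to-last letter is.
"wenilk" has second-to-last letter 'l'. The stems whose second-to-last letter is 'l' (wasmanulw → wasmanulwoth, wivils → wivilsoth, fupuls → fupulsoth) add -oth.
So wenilk → wenilkoth.

wenilkoth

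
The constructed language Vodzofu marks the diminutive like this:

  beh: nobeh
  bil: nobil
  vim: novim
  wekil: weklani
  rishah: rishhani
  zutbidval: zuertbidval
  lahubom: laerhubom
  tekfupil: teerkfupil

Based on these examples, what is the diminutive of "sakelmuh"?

saerkelmuh

bil and wekil both end in -l yet inflect differently (nobil, weklani), so the final letter is not what conditions the rule; the number of vowels is.
"sakelmuh" has 3 vowels. The stems with 3 vowels (zutbidval → zuertbidval, lahubom → laerhubom, tekfupil → teerkfupil) insert -er- after the first vowel.
The other patterns: stems with 1 vowel add the prefix no-; stems with 2 vowels delete the last vowel and add -ani.
So sakelmuh → saerkelmuh.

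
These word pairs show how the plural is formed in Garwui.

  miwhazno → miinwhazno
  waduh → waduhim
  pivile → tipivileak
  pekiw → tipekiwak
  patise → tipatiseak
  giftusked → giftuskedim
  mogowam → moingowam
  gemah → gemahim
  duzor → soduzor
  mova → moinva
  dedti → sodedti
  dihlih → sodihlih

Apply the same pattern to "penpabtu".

dihlih and gemah both end in -h yet inflect differently (sodihlih, gemahim), so the final letter is not what conditions the rule; the first letter is.
"penpabtu" begins with p-. The stems beginning with p- (pekiw → tipekiwak, pivile → tipivileak, patise → tipatiseak) add ti- … -ak around the stem.
The other patterns: stems beginning with m- insert -in- after the first vowel; stems beginning with d- add the prefix so-; stems beginning with g- or w- add -im.
So penpabtu → tipenpabtuak.

tipenpabtuak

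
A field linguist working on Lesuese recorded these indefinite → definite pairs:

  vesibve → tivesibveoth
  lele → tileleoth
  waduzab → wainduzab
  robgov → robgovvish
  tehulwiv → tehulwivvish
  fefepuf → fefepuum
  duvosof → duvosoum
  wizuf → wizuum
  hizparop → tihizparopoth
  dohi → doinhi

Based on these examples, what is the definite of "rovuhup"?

"rovuhup" ends in -p. The one such stem in the data (hizparop → tihizparopoth) adds ti- … -oth around the stem, so the same rule applies.
The other patterns: stems ending in -b or -i insert -in- after the first vowel; stems ending in -f drop the final letter and add -um; stems ending in -v double the final consonant and add -ish.
So rovuhup → tirovuhupoth.

tirovuhupoth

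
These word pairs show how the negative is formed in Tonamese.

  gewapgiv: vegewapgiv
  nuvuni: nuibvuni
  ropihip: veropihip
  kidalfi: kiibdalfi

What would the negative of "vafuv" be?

gewapgiv and kidalfi both have last vowel 'i' yet inflect differently (vegewapgiv, kiibdalfi), so the last vowel is not what conditions the rule; whether the stem ends in a vowel or a consonant is.
"vafuv" ends in a consonant. The stems ending in a consonant (gewapgiv → vegewapgiv, ropihip → veropihip) add the prefix ve-.
The other pattern: stems ending in a vowel insert -ib- after the first vowel.
So vafuv → vevafuv.

vevafuv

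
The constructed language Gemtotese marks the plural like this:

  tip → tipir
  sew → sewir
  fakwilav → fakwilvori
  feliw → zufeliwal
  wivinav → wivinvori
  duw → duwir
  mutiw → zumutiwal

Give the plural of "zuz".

zuzir

"zuz" has 1 vowel. The stems with 1 vowel (duw → duwir, tip → tipir, sew → sewir) add -ir.
The other patterns: stems with 2 vowels add zu- … -al around the stem; stems with 3 vowels delete the last vowel and add -ori.
So zuz → zuzir.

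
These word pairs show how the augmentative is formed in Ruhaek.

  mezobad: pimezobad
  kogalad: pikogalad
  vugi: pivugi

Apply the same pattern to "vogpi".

Every pair shown (mezobad → pimezobad, kogalad → pikogalad, vugi → pivugi) follows the same rule: add the prefix pi-.
So vogpi → pivogpi.

pivogpi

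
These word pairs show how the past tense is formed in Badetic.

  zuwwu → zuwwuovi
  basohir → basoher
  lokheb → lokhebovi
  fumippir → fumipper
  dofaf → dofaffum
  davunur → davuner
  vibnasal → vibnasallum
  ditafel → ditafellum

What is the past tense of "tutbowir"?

ditafel and lokheb both have last vowel 'e' yet inflect differently (ditafellum, lokhebovi), so the last vowel is not what conditions the rule; the final letter is.
"tutbowir" ends in -r. The stems ending in -r (fumippir → fumipper, basohir → basoher, davunur → davuner) change the last vowel to 'e'.
The other patterns: stems ending in -f or -l double the final consonant and add -um; stems ending in -b or -u add -ovi.
So tutbowir → tutbower.

tutbower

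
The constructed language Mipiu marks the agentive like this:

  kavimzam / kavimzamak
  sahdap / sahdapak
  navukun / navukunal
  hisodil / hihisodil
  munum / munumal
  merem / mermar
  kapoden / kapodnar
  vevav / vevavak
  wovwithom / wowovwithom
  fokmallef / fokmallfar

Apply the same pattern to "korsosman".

"korsosman" has last vowel 'a'. The stems whose last vowel is 'a' (vevav → vevavak, kavimzam → kavimzamak, sahdap → sahdapak) add -ak.
So korsosman → korsosmanak.

korsosmanak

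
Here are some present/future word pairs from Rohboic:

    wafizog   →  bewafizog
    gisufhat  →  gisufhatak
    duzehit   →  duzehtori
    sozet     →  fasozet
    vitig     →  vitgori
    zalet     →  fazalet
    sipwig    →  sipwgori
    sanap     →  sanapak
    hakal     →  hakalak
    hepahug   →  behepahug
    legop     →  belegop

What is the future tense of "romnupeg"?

faromnupeg

"romnupeg" has last vowel 'e'. The stems whose last vowel is 'e' (sozet → fasozet, zalet → fazalet) add the prefix fa-.
The other patterns: stems whose last vowel is 'i' delete the last vowel and add -ori; stems whose last vowel is 'a' add -ak; stems whose last vowel is 'o' or 'u' add the prefix be-.
So romnupeg → faromnupeg.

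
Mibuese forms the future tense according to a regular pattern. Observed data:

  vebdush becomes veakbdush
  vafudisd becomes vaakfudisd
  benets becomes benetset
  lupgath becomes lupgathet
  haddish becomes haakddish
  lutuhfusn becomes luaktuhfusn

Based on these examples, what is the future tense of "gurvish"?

vebdush and lupgath both end in -h yet inflect differently (veakbdush, lupgathet), so the final letter is not what conditions the rule; the second-to-last letter is.
"gurvish" has second-to-last letter 's'. The stems whose second-to-last letter is 's' (lutuhfusn → luaktuhfusn, vebdush → veakbdush, haddish → haakddish) insert -ak- after the first vowel.
So gurvish → guakrvish.

guakrvish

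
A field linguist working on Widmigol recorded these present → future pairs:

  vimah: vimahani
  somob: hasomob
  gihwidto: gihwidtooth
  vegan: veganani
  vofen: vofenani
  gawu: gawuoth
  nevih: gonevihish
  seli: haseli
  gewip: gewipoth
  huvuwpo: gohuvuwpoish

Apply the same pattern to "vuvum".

vuvumani

"vuvum" begins with v-. The stems beginning with v- (vegan → veganani, vimah → vimahani, vofen → vofenani) add -ani.
So vuvum → vuvumani.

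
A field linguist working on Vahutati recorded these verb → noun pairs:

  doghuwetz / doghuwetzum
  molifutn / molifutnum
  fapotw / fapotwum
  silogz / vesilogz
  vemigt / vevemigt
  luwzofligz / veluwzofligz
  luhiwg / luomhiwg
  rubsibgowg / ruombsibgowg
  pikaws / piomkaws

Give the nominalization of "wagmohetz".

"wagmohetz" has second-to-last letter 't'. The stems whose second-to-last letter is 't' (doghuwetz → doghuwetzum, molifutn → molifutnum, fapotw → fapotwum) add -um.
So wagmohetz → wagmohetzum.

wagmohetzum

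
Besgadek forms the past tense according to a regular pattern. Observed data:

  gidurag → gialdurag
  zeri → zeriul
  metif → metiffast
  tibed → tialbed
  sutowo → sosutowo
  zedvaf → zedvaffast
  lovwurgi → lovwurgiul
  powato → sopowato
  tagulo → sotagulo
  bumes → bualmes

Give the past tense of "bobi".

"bobi" ends in -i. The stems ending in -i (lovwurgi → lovwurgiul, zeri → zeriul) add -ul.
So bobi → bobiul.

bobiul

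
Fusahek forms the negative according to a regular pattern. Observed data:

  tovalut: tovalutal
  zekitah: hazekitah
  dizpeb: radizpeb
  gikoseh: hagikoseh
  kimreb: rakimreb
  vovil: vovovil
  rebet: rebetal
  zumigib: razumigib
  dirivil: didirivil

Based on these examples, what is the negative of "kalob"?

"kalob" ends in -b. The stems ending in -b (kimreb → rakimreb, dizpeb → radizpeb, zumigib → razumigib) add the prefix ra-.
So kalob → rakalob.

rakalob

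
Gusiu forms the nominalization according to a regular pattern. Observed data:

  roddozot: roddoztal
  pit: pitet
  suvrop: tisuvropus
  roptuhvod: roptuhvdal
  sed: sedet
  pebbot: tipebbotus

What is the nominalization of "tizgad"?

titizgadus

"tizgad" has 2 vowels. The stems with 2 vowels (suvrop → tisuvropus, pebbot → tipebbotus) add ti- … -us around the stem.
The other patterns: stems with 1 vowel add -et; stems with 3 vowels delete the last vowel and add -al.
So tizgad → titizgadus.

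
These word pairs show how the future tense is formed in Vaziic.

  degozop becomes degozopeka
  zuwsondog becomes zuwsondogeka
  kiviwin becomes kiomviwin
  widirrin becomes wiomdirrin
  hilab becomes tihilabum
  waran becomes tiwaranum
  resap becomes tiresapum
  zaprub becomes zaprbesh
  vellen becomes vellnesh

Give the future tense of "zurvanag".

"zurvanag" has last vowel 'a'. The stems whose last vowel is 'a' (hilab → tihilabum, waran → tiwaranum, resap → tiresapum) add ti- … -um around the stem.
The other patterns: stems whose last vowel is 'o' add -eka; stems whose last vowel is 'i' insert -om- after the first vowel; stems whose last vowel is 'e' or 'u' delete the last vowel and add -esh.
So zurvanag → tizurvanagum.

tizurvanagum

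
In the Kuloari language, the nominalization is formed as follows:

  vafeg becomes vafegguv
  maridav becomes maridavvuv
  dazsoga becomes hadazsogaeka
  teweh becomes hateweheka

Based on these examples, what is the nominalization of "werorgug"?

werorgugguv

dazsoga and maridav both have last vowel 'a' yet inflect differently (hadazsogaeka, maridavvuv), so the last vowel is not what conditions the rule; the final letter is.
"werorgug" ends in -g. The one such stem in the data (vafeg → vafegguv) doubles the final consonant and adds -uv (as does maridav), so the same rule applies.
So werorgug → werorgugguv.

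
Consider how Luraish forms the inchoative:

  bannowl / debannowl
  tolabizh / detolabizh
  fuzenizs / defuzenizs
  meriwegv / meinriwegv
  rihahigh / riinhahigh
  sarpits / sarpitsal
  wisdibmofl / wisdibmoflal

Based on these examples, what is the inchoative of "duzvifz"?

tolabizh and rihahigh both end in -h yet inflect differently (detolabizh, riinhahigh), so the final letter is not what conditions the rule; the second-to-last letter is.
"duzvifz" has second-to-last letter 'f'. The one such stem in the data (wisdibmofl → wisdibmoflal) adds -al, so the same rule applies.
So duzvifz → duzvifzal.

duzvifzal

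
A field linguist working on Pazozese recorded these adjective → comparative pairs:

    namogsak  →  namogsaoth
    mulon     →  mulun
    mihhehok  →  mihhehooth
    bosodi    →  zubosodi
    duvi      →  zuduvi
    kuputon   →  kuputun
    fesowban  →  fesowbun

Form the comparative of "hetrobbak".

kuputon and mihhehok both have last vowel 'o' yet inflect differently (kuputun, mihhehooth), so the last vowel is not what conditions the rule; the final letter is.
"hetrobbak" ends in -k. The stems ending in -k (mihhehok → mihhehooth, namogsak → namogsaoth) drop the final letter and add -oth.
The other patterns: stems ending in -n change the last vowel to 'u'; stems ending in -i add the prefix zu-.
So hetrobbak → hetrobbaoth.

hetrobbaoth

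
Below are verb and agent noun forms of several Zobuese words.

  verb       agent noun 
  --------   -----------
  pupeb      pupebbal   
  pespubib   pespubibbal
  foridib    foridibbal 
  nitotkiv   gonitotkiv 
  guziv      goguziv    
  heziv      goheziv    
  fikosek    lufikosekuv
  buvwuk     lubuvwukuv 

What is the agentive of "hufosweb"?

"hufosweb" ends in -b. The stems ending in -b (pupeb → pupebbal, pespubib → pespubibbal, foridib → foridibbal) double the final consonant and add -al.
So hufosweb → hufoswebbal.

hufoswebbal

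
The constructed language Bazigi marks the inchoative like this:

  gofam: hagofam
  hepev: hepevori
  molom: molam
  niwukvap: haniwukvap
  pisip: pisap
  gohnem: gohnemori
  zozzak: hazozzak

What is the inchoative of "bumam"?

gohnem and molom both end in -m yet inflect differently (gohnemori, molam), so the final letter is not what conditions the rule; the last vowel is.
"bumam" has last vowel 'a'. The stems whose last vowel is 'a' (niwukvap → haniwukvap, zozzak → hazozzak, gofam → hagofam) add the prefix ha-.
So bumam → habumam.

habumam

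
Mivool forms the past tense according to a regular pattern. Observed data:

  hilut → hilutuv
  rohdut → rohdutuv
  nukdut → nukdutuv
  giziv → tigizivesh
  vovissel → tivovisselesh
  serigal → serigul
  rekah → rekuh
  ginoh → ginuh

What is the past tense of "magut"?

vovissel and serigal both end in -l yet inflect differently (tivovisselesh, serigul), so the final letter is not what conditions the rule; the last vowel is.
"magut" has last vowel 'u'. The stems whose last vowel is 'u' (hilut → hilutuv, rohdut → rohdutuv, nukdut → nukdutuv) add -uv.
So magut → magutuv.

magutuv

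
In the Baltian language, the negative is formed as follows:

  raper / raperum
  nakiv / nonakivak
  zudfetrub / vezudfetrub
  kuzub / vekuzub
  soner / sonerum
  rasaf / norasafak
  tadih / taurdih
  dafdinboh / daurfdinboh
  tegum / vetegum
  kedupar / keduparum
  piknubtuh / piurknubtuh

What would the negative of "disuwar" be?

piknubtuh and zudfetrub both have last vowel 'u' yet inflect differently (piurknubtuh, vezudfetrub), so the last vowel is not what conditions the rule; the final letter is.
"disuwar" ends in -r. The stems ending in -r (soner → sonerum, kedupar → keduparum, raper → raperum) add -um.
So disuwar → disuwarum.

disuwarum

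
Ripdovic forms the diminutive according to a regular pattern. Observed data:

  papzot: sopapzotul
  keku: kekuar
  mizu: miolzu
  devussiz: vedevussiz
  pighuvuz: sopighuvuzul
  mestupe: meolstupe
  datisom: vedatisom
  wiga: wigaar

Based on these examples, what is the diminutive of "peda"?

sopedaul

pighuvuz and devussiz both end in -z yet inflect differently (sopighuvuzul, vedevussiz), so the final letter is not what conditions the rule; the first letter is.
"peda" begins with p-. The stems beginning with p- (papzot → sopapzotul, pighuvuz → sopighuvuzul) add so- … -ul around the stem.
So peda → sopedaul.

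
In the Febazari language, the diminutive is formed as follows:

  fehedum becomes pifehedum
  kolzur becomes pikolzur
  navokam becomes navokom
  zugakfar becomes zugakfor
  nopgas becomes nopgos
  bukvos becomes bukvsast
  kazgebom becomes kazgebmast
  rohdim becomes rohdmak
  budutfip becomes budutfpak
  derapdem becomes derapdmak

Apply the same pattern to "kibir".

kibrak

fehedum and navokam both end in -m yet inflect differently (pifehedum, navokom), so the final letter is not what conditions the rule; the last vowel is.
"kibir" has last vowel 'i'. The stems whose last vowel is 'i' (rohdim → rohdmak, budutfip → budutfpak) delete the last vowel and add -ak.
So kibir → kibrak.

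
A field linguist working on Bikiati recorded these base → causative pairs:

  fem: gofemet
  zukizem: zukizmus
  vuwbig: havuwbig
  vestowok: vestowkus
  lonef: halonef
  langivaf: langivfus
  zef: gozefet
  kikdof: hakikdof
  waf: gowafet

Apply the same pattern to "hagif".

waf and lonef both end in -f yet inflect differently (gowafet, halonef), so the final letter is not what conditions the rule; the number of vowels is.
"hagif" has 2 vowels. The stems with 2 vowels (vuwbig → havuwbig, lonef → halonef, kikdof → hakikdof) add the prefix ha-.
The other patterns: stems with 1 vowel add go- … -et around the stem; stems with 3 vowels delete the last vowel and add -us.
So hagif → hahagif.

hahagif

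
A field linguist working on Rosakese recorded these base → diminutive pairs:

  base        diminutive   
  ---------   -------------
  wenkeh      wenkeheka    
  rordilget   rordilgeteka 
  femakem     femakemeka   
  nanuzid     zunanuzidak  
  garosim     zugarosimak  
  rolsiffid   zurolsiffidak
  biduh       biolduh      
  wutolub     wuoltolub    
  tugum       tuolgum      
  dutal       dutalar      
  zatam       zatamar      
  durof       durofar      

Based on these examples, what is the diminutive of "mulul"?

femakem and garosim both end in -m yet inflect differently (femakemeka, zugarosimak), so the final letter is not what conditions the rule; the last vowel is.
"mulul" has last vowel 'u'. The stems whose last vowel is 'u' (biduh → biolduh, wutolub → wuoltolub, tugum → tuolgum) insert -ol- after the first vowel.
The other patterns: stems whose last vowel is 'e' add -eka; stems whose last vowel is 'i' add zu- … -ak around the stem; stems whose last vowel is 'a' or 'o' add -ar.
So mulul → muollul.

muollul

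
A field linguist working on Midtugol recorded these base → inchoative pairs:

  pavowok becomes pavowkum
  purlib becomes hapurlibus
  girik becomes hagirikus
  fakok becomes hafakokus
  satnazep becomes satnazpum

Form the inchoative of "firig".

fakok and pavowok both end in -k yet inflect differently (hafakokus, pavowkum), so the final letter is not what conditions the rule; the number of vowels is.
"firig" has 2 vowels. The stems with 2 vowels (fakok → hafakokus, purlib → hapurlibus, girik → hagirikus) add ha- … -us around the stem.
The other pattern: stems with 3 vowels delete the last vowel and add -um.
So firig → hafirigus.

hafirigus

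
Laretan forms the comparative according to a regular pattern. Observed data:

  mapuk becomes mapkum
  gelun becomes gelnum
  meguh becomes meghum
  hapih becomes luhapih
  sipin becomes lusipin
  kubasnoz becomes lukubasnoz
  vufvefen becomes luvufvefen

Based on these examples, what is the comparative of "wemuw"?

meguh and hapih both end in -h yet inflect differently (meghum, luhapih), so the final letter is not what conditions the rule; the last vowel is.
"wemuw" has last vowel 'u'. The stems whose last vowel is 'u' (mapuk → mapkum, gelun → gelnum, meguh → meghum) delete the last vowel and add -um.
The other pattern: stems whose last vowel is 'e', 'i' or 'o' add the prefix lu-.
So wemuw → wemwum.

wemwum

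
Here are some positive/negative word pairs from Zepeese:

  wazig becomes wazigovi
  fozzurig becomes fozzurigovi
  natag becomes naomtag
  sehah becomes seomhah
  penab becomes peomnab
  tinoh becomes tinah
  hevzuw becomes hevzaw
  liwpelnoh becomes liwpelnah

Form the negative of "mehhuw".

mehhaw

wazig and natag both end in -g yet inflect differently (wazigovi, naomtag), so the final letter is not what conditions the rule; the last vowel is.
"mehhuw" has last vowel 'u'. The one such stem in the data (hevzuw → hevzaw) changes the last vowel to 'a' (as do tinoh, liwpelnoh), so the same rule applies.
So mehhuw → mehhaw.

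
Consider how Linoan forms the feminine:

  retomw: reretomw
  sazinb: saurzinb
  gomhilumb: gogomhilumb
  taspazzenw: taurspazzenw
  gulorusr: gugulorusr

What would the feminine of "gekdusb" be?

sazinb and gomhilumb both end in -b yet inflect differently (saurzinb, gogomhilumb), so the final letter is not what conditions the rule; the second-to-last letter is.
"gekdusb" has second-to-last letter 's'. The one such stem in the data (gulorusr → gugulorusr) repeats the first consonant+vowel as a prefix (as do gomhilumb, retomw), so the same rule applies.
The other pattern: stems whose second-to-last letter is 'n' insert -ur- after the first vowel.
So gekdusb → gegekdusb.

gegekdusb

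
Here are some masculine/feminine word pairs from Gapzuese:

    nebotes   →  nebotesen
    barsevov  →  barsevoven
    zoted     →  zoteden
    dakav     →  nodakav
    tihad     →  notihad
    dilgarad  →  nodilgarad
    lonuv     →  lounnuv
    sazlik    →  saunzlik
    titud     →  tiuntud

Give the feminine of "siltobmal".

barsevov and dakav both end in -v yet inflect differently (barsevoven, nodakav), so the final letter is not what conditions the rule; the last vowel is.
"siltobmal" has last vowel 'a'. The stems whose last vowel is 'a' (dakav → nodakav, tihad → notihad, dilgarad → nodilgarad) add the prefix no-.
The other patterns: stems whose last vowel is 'e' or 'o' add -en; stems whose last vowel is 'i' or 'u' insert -un- after the first vowel.
So siltobmal → nosiltobmal.

nosiltobmal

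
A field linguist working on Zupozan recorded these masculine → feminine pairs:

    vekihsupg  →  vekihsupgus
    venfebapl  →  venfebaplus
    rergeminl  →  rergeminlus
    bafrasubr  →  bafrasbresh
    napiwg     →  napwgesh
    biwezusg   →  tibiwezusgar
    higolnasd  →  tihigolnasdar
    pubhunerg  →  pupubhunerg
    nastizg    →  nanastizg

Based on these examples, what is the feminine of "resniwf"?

"resniwf" has second-to-last letter 'w'. The one such stem in the data (napiwg → napwgesh) deletes the last vowel and adds -esh (as does bafrasubr), so the same rule applies.
The other patterns: stems whose second-to-last letter is 'n' or 'p' add -us; stems whose second-to-last letter is 's' add ti- … -ar around the stem; stems whose second-to-last letter is 'r' or 'z' repeat the first consonant+vowel as a prefix.
So resniwf → resnwfesh.

resnwfesh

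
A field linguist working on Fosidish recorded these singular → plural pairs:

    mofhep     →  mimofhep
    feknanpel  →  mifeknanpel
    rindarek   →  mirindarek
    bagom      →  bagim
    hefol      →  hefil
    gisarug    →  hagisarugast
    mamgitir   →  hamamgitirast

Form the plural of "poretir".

feknanpel and hefol both end in -l yet inflect differently (mifeknanpel, hefil), so the final letter is not what conditions the rule; the last vowel is.
"poretir" has last vowel 'i'. The one such stem in the data (mamgitir → hamamgitirast) adds ha- … -ast around the stem, so the same rule applies.
So poretir → haporetirast.

haporetirast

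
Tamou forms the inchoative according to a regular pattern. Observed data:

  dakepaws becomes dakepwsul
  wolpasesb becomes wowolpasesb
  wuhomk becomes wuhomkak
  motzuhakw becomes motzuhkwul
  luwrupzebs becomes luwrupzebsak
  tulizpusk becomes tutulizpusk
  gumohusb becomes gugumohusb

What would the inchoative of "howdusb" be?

hohowdusb

tulizpusk and wuhomk both end in -k yet inflect differently (tutulizpusk, wuhomkak), so the final letter is not what conditions the rule; the second-to-last letter is.
"howdusb" has second-to-last letter 's'. The stems whose second-to-last letter is 's' (gumohusb → gugumohusb, wolpasesb → wowolpasesb, tulizpusk → tutulizpusk) repeat the first consonant+vowel as a prefix.
The other patterns: stems whose second-to-last letter is 'b' or 'm' add -ak; stems whose second-to-last letter is 'k' or 'w' delete the last vowel and add -ul.
So howdusb → hohowdusb.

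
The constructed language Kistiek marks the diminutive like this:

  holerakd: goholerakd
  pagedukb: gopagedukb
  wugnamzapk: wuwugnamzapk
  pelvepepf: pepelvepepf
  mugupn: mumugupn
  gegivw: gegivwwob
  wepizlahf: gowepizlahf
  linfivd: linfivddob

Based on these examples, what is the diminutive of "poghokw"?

"poghokw" has second-to-last letter 'k'. The stems whose second-to-last letter is 'k' (holerakd → goholerakd, pagedukb → gopagedukb) add the prefix go-.
So poghokw → gopoghokw.

gopoghokw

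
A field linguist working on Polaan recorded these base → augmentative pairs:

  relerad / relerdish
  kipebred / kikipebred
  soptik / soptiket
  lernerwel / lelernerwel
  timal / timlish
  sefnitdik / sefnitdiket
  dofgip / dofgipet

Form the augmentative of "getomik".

relerad and kipebred both end in -d yet inflect differently (relerdish, kikipebred), so the final letter is not what conditions the rule; the last vowel is.
"getomik" has last vowel 'i'. The stems whose last vowel is 'i' (sefnitdik → sefnitdiket, soptik → soptiket, dofgip → dofgipet) add -et.
So getomik → getomiket.

getomiket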